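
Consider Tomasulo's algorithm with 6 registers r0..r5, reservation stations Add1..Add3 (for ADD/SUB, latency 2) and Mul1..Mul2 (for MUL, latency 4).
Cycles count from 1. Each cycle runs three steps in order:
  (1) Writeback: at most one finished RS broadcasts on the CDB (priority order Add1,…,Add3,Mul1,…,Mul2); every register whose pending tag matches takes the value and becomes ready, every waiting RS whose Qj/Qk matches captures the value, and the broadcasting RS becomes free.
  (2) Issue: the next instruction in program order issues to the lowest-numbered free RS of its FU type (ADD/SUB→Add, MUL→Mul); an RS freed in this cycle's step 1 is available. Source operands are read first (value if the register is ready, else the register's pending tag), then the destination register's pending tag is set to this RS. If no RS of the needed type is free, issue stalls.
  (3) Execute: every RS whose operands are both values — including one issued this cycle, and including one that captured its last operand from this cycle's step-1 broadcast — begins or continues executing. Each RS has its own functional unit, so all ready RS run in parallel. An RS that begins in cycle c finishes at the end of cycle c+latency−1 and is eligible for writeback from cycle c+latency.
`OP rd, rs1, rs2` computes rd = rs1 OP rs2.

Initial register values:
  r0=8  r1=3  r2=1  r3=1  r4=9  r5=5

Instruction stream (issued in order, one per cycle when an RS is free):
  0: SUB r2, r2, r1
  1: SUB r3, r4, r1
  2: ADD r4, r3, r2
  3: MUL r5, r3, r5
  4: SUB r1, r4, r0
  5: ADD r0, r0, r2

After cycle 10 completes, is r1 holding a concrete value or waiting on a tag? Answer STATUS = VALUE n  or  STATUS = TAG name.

c1: issue SUB r2<-Add1 | r0:8,r1:3,r2:Add1,r3:1,r4:9,r5:5
c2: issue SUB r3<-Add2 | r0:8,r1:3,r2:Add1,r3:Add2,r4:9,r5:5
c3: CDB Add1=-2; issue ADD r4<-Add1 | r0:8,r1:3,r2:-2,r3:Add2,r4:Add1,r5:5
c4: CDB Add2=6; issue MUL r5<-Mul1 | r0:8,r1:3,r2:-2,r3:6,r4:Add1,r5:Mul1
c5: issue SUB r1<-Add2 | r0:8,r1:Add2,r2:-2,r3:6,r4:Add1,r5:Mul1
c6: CDB Add1=4; issue ADD r0<-Add1 | r0:Add1,r1:Add2,r2:-2,r3:6,r4:4,r5:Mul1
c7: - | r0:Add1,r1:Add2,r2:-2,r3:6,r4:4,r5:Mul1
c8: CDB Add1=6 | r0:6,r1:Add2,r2:-2,r3:6,r4:4,r5:Mul1
c9: CDB Add2=-4 | r0:6,r1:-4,r2:-2,r3:6,r4:4,r5:Mul1
c10: CDB Mul1=30 | r0:6,r1:-4,r2:-2,r3:6,r4:4,r5:30

STATUS = VALUE -4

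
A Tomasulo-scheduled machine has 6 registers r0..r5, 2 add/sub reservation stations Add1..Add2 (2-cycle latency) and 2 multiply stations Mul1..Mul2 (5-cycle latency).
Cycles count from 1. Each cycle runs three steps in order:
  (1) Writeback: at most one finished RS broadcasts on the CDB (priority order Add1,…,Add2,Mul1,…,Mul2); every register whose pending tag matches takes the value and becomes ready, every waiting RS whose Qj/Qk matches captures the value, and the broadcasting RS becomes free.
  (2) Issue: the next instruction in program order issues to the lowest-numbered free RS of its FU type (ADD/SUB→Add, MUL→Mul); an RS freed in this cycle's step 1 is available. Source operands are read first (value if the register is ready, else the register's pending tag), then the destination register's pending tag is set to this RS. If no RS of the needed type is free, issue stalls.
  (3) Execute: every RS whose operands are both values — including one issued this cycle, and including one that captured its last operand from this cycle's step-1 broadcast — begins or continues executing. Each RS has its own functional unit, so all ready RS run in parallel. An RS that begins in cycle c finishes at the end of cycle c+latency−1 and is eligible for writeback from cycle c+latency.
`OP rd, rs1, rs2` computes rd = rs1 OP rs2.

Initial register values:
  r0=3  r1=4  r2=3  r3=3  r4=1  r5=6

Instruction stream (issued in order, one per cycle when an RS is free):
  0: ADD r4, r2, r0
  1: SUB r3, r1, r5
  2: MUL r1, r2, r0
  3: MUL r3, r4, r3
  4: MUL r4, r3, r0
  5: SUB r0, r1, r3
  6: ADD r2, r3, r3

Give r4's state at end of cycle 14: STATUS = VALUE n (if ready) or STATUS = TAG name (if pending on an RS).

cycle 1: issue ADD r4<-Add1 // r0:3,r1:4,r2:3,r3:3,r4:Add1,r5:6
cycle 2: issue SUB r3<-Add2 // r0:3,r1:4,r2:3,r3:Add2,r4:Add1,r5:6
cycle 3: CDB Add1=6; issue MUL r1<-Mul1 // r0:3,r1:Mul1,r2:3,r3:Add2,r4:6,r5:6
cycle 4: CDB Add2=-2; issue MUL r3<-Mul2 // r0:3,r1:Mul1,r2:3,r3:Mul2,r4:6,r5:6
cycle 5: stall // r0:3,r1:Mul1,r2:3,r3:Mul2,r4:6,r5:6
cycle 6: stall // r0:3,r1:Mul1,r2:3,r3:Mul2,r4:6,r5:6
cycle 7: stall // r0:3,r1:Mul1,r2:3,r3:Mul2,r4:6,r5:6
cycle 8: CDB Mul1=9; issue MUL r4<-Mul1 // r0:3,r1:9,r2:3,r3:Mul2,r4:Mul1,r5:6
cycle 9: CDB Mul2=-12; issue SUB r0<-Add1 // r0:Add1,r1:9,r2:3,r3:-12,r4:Mul1,r5:6
cycle 10: issue ADD r2<-Add2 // r0:Add1,r1:9,r2:Add2,r3:-12,r4:Mul1,r5:6
cycle 11: CDB Add1=21 // r0:21,r1:9,r2:Add2,r3:-12,r4:Mul1,r5:6
cycle 12: CDB Add2=-24 // r0:21,r1:9,r2:-24,r3:-12,r4:Mul1,r5:6
cycle 13: - // r0:21,r1:9,r2:-24,r3:-12,r4:Mul1,r5:6
cycle 14: CDB Mul1=-36 // r0:21,r1:9,r2:-24,r3:-12,r4:-36,r5:6

STATUS = VALUE -36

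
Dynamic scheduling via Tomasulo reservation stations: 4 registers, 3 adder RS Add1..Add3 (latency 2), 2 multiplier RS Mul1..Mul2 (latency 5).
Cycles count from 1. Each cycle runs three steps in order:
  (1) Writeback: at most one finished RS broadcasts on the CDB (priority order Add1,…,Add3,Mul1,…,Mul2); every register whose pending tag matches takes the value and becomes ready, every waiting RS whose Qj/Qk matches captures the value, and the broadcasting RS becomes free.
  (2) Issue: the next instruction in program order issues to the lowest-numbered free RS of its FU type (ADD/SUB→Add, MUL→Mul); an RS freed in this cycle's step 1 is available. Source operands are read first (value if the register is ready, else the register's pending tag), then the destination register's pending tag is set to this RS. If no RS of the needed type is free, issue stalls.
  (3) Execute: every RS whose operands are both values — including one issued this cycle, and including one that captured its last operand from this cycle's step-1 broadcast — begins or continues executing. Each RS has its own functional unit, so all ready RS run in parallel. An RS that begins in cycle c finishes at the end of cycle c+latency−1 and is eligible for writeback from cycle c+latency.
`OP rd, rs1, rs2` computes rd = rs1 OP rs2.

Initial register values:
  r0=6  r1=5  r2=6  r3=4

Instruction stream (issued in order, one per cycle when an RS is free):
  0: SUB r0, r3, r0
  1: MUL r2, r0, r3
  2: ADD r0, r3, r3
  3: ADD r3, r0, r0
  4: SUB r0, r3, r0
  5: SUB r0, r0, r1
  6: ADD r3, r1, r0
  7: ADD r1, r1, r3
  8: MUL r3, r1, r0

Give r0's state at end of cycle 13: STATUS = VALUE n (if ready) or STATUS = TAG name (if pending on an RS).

STATUS = VALUE 3

cycle 1: issue SUB r0<-Add1 // r0:Add1,r1:5,r2:6,r3:4
cycle 2: issue MUL r2<-Mul1 // r0:Add1,r1:5,r2:Mul1,r3:4
cycle 3: CDB Add1=-2; issue ADD r0<-Add1 // r0:Add1,r1:5,r2:Mul1,r3:4
cycle 4: issue ADD r3<-Add2 // r0:Add1,r1:5,r2:Mul1,r3:Add2
cycle 5: CDB Add1=8; issue SUB r0<-Add1 // r0:Add1,r1:5,r2:Mul1,r3:Add2
cycle 6: issue SUB r0<-Add3 // r0:Add3,r1:5,r2:Mul1,r3:Add2
cycle 7: CDB Add2=16; issue ADD r3<-Add2 // r0:Add3,r1:5,r2:Mul1,r3:Add2
cycle 8: CDB Mul1=-8; stall // r0:Add3,r1:5,r2:-8,r3:Add2
cycle 9: CDB Add1=8; issue ADD r1<-Add1 // r0:Add3,r1:Add1,r2:-8,r3:Add2
cycle 10: issue MUL r3<-Mul1 // r0:Add3,r1:Add1,r2:-8,r3:Mul1
cycle 11: CDB Add3=3 // r0:3,r1:Add1,r2:-8,r3:Mul1
cycle 12: - // r0:3,r1:Add1,r2:-8,r3:Mul1
cycle 13: CDB Add2=8 // r0:3,r1:Add1,r2:-8,r3:Mul1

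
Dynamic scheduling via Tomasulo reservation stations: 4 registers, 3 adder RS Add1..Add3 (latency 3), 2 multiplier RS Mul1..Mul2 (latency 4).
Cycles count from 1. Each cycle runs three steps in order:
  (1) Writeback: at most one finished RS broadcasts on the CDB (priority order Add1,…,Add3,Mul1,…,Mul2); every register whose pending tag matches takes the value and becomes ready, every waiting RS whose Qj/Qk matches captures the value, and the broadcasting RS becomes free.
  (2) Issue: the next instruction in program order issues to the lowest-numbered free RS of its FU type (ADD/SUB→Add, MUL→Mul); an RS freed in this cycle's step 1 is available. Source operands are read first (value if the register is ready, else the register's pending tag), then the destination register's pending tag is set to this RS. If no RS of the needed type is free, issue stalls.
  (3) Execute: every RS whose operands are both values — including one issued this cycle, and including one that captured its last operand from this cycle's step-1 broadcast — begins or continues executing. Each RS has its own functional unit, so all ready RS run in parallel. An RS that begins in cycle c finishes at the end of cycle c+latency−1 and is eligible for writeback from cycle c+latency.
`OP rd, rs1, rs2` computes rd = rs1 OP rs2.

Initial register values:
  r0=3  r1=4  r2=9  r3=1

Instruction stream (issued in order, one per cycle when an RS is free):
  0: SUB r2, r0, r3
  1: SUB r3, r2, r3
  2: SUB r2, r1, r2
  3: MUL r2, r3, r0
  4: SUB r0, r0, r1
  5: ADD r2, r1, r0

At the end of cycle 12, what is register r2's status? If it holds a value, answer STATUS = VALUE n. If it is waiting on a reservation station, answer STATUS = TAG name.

c1: issue SUB r2<-Add1 | r0:3,r1:4,r2:Add1,r3:1
c2: issue SUB r3<-Add2 | r0:3,r1:4,r2:Add1,r3:Add2
c3: issue SUB r2<-Add3 | r0:3,r1:4,r2:Add3,r3:Add2
c4: CDB Add1=2; issue MUL r2<-Mul1 | r0:3,r1:4,r2:Mul1,r3:Add2
c5: issue SUB r0<-Add1 | r0:Add1,r1:4,r2:Mul1,r3:Add2
c6: stall | r0:Add1,r1:4,r2:Mul1,r3:Add2
c7: CDB Add2=1; issue ADD r2<-Add2 | r0:Add1,r1:4,r2:Add2,r3:1
c8: CDB Add1=-1 | r0:-1,r1:4,r2:Add2,r3:1
c9: CDB Add3=2 | r0:-1,r1:4,r2:Add2,r3:1
c10: - | r0:-1,r1:4,r2:Add2,r3:1
c11: CDB Add2=3 | r0:-1,r1:4,r2:3,r3:1
c12: CDB Mul1=3 | r0:-1,r1:4,r2:3,r3:1

STATUS = VALUE 3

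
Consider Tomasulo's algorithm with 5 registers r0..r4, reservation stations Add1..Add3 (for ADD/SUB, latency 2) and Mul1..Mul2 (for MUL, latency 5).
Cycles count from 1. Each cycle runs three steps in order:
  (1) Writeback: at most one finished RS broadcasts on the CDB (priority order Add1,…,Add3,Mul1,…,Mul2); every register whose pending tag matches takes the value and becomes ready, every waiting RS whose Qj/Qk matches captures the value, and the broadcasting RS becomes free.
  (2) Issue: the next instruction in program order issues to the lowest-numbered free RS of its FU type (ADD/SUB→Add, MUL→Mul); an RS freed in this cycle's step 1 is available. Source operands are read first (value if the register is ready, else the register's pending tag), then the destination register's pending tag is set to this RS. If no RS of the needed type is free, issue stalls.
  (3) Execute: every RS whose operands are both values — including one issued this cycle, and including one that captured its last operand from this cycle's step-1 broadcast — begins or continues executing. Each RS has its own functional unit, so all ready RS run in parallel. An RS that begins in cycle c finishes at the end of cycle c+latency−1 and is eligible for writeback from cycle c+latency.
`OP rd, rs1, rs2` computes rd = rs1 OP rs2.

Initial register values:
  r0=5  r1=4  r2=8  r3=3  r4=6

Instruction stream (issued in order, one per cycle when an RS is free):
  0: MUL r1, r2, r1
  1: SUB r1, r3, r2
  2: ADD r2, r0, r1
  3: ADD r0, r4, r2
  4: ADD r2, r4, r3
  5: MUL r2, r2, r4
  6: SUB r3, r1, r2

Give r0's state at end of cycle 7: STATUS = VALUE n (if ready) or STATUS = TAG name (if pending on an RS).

c1: issue MUL r1<-Mul1 | r0:5,r1:Mul1,r2:8,r3:3,r4:6
c2: issue SUB r1<-Add1 | r0:5,r1:Add1,r2:8,r3:3,r4:6
c3: issue ADD r2<-Add2 | r0:5,r1:Add1,r2:Add2,r3:3,r4:6
c4: CDB Add1=-5; issue ADD r0<-Add1 | r0:Add1,r1:-5,r2:Add2,r3:3,r4:6
c5: issue ADD r2<-Add3 | r0:Add1,r1:-5,r2:Add3,r3:3,r4:6
c6: CDB Add2=0; issue MUL r2<-Mul2 | r0:Add1,r1:-5,r2:Mul2,r3:3,r4:6
c7: CDB Add3=9; issue SUB r3<-Add2 | r0:Add1,r1:-5,r2:Mul2,r3:Add2,r4:6

STATUS = TAG Add1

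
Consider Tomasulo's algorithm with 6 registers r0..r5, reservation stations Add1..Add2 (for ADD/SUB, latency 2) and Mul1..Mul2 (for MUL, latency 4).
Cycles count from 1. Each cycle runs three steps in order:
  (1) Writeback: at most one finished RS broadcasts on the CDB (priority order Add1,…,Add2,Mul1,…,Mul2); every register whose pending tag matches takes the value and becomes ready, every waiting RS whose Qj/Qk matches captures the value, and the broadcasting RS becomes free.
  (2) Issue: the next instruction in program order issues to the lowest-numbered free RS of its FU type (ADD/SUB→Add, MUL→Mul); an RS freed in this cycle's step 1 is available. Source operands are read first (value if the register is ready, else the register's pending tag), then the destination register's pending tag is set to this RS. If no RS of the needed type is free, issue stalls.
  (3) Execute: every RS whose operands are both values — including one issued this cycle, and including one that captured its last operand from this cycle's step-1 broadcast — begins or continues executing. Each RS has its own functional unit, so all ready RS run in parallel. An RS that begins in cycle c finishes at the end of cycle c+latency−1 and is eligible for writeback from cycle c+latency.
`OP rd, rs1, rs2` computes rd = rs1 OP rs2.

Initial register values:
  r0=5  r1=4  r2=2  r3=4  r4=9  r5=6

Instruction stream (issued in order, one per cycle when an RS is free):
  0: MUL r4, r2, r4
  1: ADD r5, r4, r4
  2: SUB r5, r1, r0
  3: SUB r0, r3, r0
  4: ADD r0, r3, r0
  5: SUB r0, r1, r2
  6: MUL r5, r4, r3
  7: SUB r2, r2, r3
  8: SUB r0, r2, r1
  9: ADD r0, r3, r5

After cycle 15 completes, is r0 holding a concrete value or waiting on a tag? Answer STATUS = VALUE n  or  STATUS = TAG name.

c1: issue MUL r4<-Mul1 | r0:5,r1:4,r2:2,r3:4,r4:Mul1,r5:6
c2: issue ADD r5<-Add1 | r0:5,r1:4,r2:2,r3:4,r4:Mul1,r5:Add1
c3: issue SUB r5<-Add2 | r0:5,r1:4,r2:2,r3:4,r4:Mul1,r5:Add2
c4: stall | r0:5,r1:4,r2:2,r3:4,r4:Mul1,r5:Add2
c5: CDB Add2=-1; issue SUB r0<-Add2 | r0:Add2,r1:4,r2:2,r3:4,r4:Mul1,r5:-1
c6: CDB Mul1=18; stall | r0:Add2,r1:4,r2:2,r3:4,r4:18,r5:-1
c7: CDB Add2=-1; issue ADD r0<-Add2 | r0:Add2,r1:4,r2:2,r3:4,r4:18,r5:-1
c8: CDB Add1=36; issue SUB r0<-Add1 | r0:Add1,r1:4,r2:2,r3:4,r4:18,r5:-1
c9: CDB Add2=3; issue MUL r5<-Mul1 | r0:Add1,r1:4,r2:2,r3:4,r4:18,r5:Mul1
c10: CDB Add1=2; issue SUB r2<-Add1 | r0:2,r1:4,r2:Add1,r3:4,r4:18,r5:Mul1
c11: issue SUB r0<-Add2 | r0:Add2,r1:4,r2:Add1,r3:4,r4:18,r5:Mul1
c12: CDB Add1=-2; issue ADD r0<-Add1 | r0:Add1,r1:4,r2:-2,r3:4,r4:18,r5:Mul1
c13: CDB Mul1=72 | r0:Add1,r1:4,r2:-2,r3:4,r4:18,r5:72
c14: CDB Add2=-6 | r0:Add1,r1:4,r2:-2,r3:4,r4:18,r5:72
c15: CDB Add1=76 | r0:76,r1:4,r2:-2,r3:4,r4:18,r5:72

STATUS = VALUE 76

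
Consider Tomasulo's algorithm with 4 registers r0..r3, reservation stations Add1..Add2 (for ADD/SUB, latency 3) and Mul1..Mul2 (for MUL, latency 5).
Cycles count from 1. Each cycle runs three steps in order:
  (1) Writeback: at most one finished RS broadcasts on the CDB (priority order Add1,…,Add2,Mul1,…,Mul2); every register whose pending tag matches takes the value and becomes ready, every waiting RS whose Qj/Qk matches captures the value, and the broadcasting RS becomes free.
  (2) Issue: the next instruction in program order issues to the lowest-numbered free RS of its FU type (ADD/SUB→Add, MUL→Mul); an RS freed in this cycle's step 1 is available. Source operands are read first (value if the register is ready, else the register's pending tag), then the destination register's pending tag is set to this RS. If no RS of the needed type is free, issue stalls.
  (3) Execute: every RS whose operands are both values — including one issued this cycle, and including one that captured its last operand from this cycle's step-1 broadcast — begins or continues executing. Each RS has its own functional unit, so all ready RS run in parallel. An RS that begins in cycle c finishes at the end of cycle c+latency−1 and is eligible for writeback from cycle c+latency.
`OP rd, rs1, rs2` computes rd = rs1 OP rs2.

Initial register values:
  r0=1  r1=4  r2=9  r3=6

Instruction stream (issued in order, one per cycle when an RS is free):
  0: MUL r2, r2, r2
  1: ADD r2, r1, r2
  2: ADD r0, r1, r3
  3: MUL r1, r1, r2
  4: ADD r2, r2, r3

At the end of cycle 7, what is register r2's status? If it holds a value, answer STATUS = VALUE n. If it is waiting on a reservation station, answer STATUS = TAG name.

STATUS = TAG Add2

cycle 1: issue MUL r2<-Mul1 // r0:1,r1:4,r2:Mul1,r3:6
cycle 2: issue ADD r2<-Add1 // r0:1,r1:4,r2:Add1,r3:6
cycle 3: issue ADD r0<-Add2 // r0:Add2,r1:4,r2:Add1,r3:6
cycle 4: issue MUL r1<-Mul2 // r0:Add2,r1:Mul2,r2:Add1,r3:6
cycle 5: stall // r0:Add2,r1:Mul2,r2:Add1,r3:6
cycle 6: CDB Add2=10; issue ADD r2<-Add2 // r0:10,r1:Mul2,r2:Add2,r3:6
cycle 7: CDB Mul1=81 // r0:10,r1:Mul2,r2:Add2,r3:6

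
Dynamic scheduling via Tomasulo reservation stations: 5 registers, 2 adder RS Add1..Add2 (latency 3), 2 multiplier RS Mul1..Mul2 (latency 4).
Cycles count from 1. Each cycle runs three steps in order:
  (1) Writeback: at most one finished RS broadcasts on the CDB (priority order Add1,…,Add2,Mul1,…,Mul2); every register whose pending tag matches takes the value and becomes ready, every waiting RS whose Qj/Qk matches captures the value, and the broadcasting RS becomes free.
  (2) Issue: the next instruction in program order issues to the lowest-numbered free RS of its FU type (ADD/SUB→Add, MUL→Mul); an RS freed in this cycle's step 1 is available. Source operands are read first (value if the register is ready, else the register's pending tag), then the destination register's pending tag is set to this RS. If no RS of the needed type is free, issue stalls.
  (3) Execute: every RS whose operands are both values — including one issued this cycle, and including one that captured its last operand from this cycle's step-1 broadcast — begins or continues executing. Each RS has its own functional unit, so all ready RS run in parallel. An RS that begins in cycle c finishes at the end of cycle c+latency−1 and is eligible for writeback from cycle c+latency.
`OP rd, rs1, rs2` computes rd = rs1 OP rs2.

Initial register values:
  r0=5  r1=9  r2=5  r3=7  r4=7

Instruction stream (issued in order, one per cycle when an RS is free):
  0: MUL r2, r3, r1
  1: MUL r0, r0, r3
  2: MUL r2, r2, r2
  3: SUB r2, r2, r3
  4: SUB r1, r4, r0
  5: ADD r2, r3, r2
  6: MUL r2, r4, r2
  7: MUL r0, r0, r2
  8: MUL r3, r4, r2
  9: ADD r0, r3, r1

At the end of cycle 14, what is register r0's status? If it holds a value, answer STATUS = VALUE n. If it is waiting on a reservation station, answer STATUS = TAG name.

STATUS = TAG Mul2

cycle 1: issue MUL r2<-Mul1 // r0:5,r1:9,r2:Mul1,r3:7,r4:7
cycle 2: issue MUL r0<-Mul2 // r0:Mul2,r1:9,r2:Mul1,r3:7,r4:7
cycle 3: stall // r0:Mul2,r1:9,r2:Mul1,r3:7,r4:7
cycle 4: stall // r0:Mul2,r1:9,r2:Mul1,r3:7,r4:7
cycle 5: CDB Mul1=63; issue MUL r2<-Mul1 // r0:Mul2,r1:9,r2:Mul1,r3:7,r4:7
cycle 6: CDB Mul2=35; issue SUB r2<-Add1 // r0:35,r1:9,r2:Add1,r3:7,r4:7
cycle 7: issue SUB r1<-Add2 // r0:35,r1:Add2,r2:Add1,r3:7,r4:7
cycle 8: stall // r0:35,r1:Add2,r2:Add1,r3:7,r4:7
cycle 9: CDB Mul1=3969; stall // r0:35,r1:Add2,r2:Add1,r3:7,r4:7
cycle 10: CDB Add2=-28; issue ADD r2<-Add2 // r0:35,r1:-28,r2:Add2,r3:7,r4:7
cycle 11: issue MUL r2<-Mul1 // r0:35,r1:-28,r2:Mul1,r3:7,r4:7
cycle 12: CDB Add1=3962; issue MUL r0<-Mul2 // r0:Mul2,r1:-28,r2:Mul1,r3:7,r4:7
cycle 13: stall // r0:Mul2,r1:-28,r2:Mul1,r3:7,r4:7
cycle 14: stall // r0:Mul2,r1:-28,r2:Mul1,r3:7,r4:7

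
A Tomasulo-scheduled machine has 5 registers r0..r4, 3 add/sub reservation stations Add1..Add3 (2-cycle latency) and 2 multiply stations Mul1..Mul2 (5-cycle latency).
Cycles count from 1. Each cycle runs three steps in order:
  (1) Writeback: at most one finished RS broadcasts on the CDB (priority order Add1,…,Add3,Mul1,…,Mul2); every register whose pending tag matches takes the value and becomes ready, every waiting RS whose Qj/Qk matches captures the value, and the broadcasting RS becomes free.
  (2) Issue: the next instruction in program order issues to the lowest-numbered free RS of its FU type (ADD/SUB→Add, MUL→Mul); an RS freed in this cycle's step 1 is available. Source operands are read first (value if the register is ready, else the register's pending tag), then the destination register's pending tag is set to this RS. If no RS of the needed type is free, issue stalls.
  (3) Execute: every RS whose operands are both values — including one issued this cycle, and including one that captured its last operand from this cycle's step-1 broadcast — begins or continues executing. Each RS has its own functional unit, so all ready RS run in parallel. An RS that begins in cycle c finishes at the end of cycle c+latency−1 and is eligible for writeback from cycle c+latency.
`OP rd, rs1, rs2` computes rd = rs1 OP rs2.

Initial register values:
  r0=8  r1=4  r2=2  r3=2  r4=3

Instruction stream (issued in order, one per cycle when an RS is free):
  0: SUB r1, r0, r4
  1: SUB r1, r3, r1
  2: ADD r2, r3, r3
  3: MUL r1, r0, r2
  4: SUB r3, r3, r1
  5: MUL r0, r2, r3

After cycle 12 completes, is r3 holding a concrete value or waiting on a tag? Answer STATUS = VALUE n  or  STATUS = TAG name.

STATUS = VALUE -30

  c1: issue SUB r1<-Add1  regs: r0:8,r1:Add1,r2:2,r3:2,r4:3
  c2: issue SUB r1<-Add2  regs: r0:8,r1:Add2,r2:2,r3:2,r4:3
  c3: CDB Add1=5; issue ADD r2<-Add1  regs: r0:8,r1:Add2,r2:Add1,r3:2,r4:3
  c4: issue MUL r1<-Mul1  regs: r0:8,r1:Mul1,r2:Add1,r3:2,r4:3
  c5: CDB Add1=4; issue SUB r3<-Add1  regs: r0:8,r1:Mul1,r2:4,r3:Add1,r4:3
  c6: CDB Add2=-3; issue MUL r0<-Mul2  regs: r0:Mul2,r1:Mul1,r2:4,r3:Add1,r4:3
  c7: -  regs: r0:Mul2,r1:Mul1,r2:4,r3:Add1,r4:3
  c8: -  regs: r0:Mul2,r1:Mul1,r2:4,r3:Add1,r4:3
  c9: -  regs: r0:Mul2,r1:Mul1,r2:4,r3:Add1,r4:3
  c10: CDB Mul1=32  regs: r0:Mul2,r1:32,r2:4,r3:Add1,r4:3
  c11: -  regs: r0:Mul2,r1:32,r2:4,r3:Add1,r4:3
  c12: CDB Add1=-30  regs: r0:Mul2,r1:32,r2:4,r3:-30,r4:3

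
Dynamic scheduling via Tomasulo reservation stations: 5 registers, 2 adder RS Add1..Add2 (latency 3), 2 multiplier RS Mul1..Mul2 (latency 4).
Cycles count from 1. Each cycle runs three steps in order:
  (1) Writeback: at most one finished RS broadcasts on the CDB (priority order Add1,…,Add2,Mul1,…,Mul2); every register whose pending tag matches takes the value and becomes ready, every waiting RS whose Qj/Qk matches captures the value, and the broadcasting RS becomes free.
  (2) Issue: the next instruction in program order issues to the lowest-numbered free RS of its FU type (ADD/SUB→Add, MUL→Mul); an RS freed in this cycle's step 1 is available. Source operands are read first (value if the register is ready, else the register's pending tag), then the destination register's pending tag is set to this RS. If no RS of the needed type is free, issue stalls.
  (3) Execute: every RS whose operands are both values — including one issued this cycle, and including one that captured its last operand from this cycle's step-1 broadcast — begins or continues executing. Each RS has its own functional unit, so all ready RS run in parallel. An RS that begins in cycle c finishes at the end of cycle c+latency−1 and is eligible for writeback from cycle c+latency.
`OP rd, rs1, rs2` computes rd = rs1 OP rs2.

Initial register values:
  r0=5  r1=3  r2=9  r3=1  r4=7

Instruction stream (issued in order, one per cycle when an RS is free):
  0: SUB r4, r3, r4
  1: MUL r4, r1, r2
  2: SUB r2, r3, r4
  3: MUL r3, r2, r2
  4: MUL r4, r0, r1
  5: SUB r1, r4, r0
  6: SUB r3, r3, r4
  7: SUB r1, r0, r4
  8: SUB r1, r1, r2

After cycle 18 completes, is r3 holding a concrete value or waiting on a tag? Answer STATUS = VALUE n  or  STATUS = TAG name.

STATUS = VALUE 661

  c1: issue SUB r4<-Add1  regs: r0:5,r1:3,r2:9,r3:1,r4:Add1
  c2: issue MUL r4<-Mul1  regs: r0:5,r1:3,r2:9,r3:1,r4:Mul1
  c3: issue SUB r2<-Add2  regs: r0:5,r1:3,r2:Add2,r3:1,r4:Mul1
  c4: CDB Add1=-6; issue MUL r3<-Mul2  regs: r0:5,r1:3,r2:Add2,r3:Mul2,r4:Mul1
  c5: stall  regs: r0:5,r1:3,r2:Add2,r3:Mul2,r4:Mul1
  c6: CDB Mul1=27; issue MUL r4<-Mul1  regs: r0:5,r1:3,r2:Add2,r3:Mul2,r4:Mul1
  c7: issue SUB r1<-Add1  regs: r0:5,r1:Add1,r2:Add2,r3:Mul2,r4:Mul1
  c8: stall  regs: r0:5,r1:Add1,r2:Add2,r3:Mul2,r4:Mul1
  c9: CDB Add2=-26; issue SUB r3<-Add2  regs: r0:5,r1:Add1,r2:-26,r3:Add2,r4:Mul1
  c10: CDB Mul1=15; stall  regs: r0:5,r1:Add1,r2:-26,r3:Add2,r4:15
  c11: stall  regs: r0:5,r1:Add1,r2:-26,r3:Add2,r4:15
  c12: stall  regs: r0:5,r1:Add1,r2:-26,r3:Add2,r4:15
  c13: CDB Add1=10; issue SUB r1<-Add1  regs: r0:5,r1:Add1,r2:-26,r3:Add2,r4:15
  c14: CDB Mul2=676; stall  regs: r0:5,r1:Add1,r2:-26,r3:Add2,r4:15
  c15: stall  regs: r0:5,r1:Add1,r2:-26,r3:Add2,r4:15
  c16: CDB Add1=-10; issue SUB r1<-Add1  regs: r0:5,r1:Add1,r2:-26,r3:Add2,r4:15
  c17: CDB Add2=661  regs: r0:5,r1:Add1,r2:-26,r3:661,r4:15
  c18: -  regs: r0:5,r1:Add1,r2:-26,r3:661,r4:15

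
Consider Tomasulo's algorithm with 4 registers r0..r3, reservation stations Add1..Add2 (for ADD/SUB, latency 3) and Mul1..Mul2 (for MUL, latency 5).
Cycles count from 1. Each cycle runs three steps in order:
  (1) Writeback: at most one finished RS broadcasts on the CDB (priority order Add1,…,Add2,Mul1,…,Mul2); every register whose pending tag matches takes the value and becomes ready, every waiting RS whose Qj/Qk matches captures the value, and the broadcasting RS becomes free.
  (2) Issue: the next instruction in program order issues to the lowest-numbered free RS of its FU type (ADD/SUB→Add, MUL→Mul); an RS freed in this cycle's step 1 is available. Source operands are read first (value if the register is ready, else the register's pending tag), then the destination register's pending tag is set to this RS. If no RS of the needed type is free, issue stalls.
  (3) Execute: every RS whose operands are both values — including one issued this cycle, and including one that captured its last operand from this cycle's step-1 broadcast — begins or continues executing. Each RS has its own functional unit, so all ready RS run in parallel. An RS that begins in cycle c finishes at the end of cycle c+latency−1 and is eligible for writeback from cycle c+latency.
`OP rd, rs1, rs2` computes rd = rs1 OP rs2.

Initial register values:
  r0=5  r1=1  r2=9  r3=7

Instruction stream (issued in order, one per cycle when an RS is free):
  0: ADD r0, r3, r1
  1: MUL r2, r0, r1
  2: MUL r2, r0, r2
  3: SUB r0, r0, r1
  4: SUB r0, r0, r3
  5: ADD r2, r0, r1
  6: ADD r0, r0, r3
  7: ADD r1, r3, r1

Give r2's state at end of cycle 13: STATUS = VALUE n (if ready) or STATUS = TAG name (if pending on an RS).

cycle 1: issue ADD r0<-Add1 // r0:Add1,r1:1,r2:9,r3:7
cycle 2: issue MUL r2<-Mul1 // r0:Add1,r1:1,r2:Mul1,r3:7
cycle 3: issue MUL r2<-Mul2 // r0:Add1,r1:1,r2:Mul2,r3:7
cycle 4: CDB Add1=8; issue SUB r0<-Add1 // r0:Add1,r1:1,r2:Mul2,r3:7
cycle 5: issue SUB r0<-Add2 // r0:Add2,r1:1,r2:Mul2,r3:7
cycle 6: stall // r0:Add2,r1:1,r2:Mul2,r3:7
cycle 7: CDB Add1=7; issue ADD r2<-Add1 // r0:Add2,r1:1,r2:Add1,r3:7
cycle 8: stall // r0:Add2,r1:1,r2:Add1,r3:7
cycle 9: CDB Mul1=8; stall // r0:Add2,r1:1,r2:Add1,r3:7
cycle 10: CDB Add2=0; issue ADD r0<-Add2 // r0:Add2,r1:1,r2:Add1,r3:7
cycle 11: stall // r0:Add2,r1:1,r2:Add1,r3:7
cycle 12: stall // r0:Add2,r1:1,r2:Add1,r3:7
cycle 13: CDB Add1=1; issue ADD r1<-Add1 // r0:Add2,r1:Add1,r2:1,r3:7

STATUS = VALUE 1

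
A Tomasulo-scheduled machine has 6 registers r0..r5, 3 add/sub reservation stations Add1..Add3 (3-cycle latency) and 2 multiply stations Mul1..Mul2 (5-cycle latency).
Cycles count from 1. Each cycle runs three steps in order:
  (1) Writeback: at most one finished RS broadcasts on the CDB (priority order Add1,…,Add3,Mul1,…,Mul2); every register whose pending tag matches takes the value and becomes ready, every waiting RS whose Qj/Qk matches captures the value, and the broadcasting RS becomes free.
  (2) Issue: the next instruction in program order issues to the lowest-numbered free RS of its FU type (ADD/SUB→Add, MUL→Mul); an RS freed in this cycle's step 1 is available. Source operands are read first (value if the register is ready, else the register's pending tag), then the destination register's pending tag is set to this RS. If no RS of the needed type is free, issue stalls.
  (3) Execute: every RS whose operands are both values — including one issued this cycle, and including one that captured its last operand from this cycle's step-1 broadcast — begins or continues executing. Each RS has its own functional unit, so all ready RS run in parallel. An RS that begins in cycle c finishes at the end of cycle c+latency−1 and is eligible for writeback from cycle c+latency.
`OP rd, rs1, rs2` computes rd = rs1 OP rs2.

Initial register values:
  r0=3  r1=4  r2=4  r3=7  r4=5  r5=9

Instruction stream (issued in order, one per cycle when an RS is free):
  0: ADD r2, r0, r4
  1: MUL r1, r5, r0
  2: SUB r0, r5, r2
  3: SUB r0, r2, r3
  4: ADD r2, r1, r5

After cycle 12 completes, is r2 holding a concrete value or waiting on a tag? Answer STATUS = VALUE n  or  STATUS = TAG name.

STATUS = VALUE 36

cycle 1: issue ADD r2<-Add1 // r0:3,r1:4,r2:Add1,r3:7,r4:5,r5:9
cycle 2: issue MUL r1<-Mul1 // r0:3,r1:Mul1,r2:Add1,r3:7,r4:5,r5:9
cycle 3: issue SUB r0<-Add2 // r0:Add2,r1:Mul1,r2:Add1,r3:7,r4:5,r5:9
cycle 4: CDB Add1=8; issue SUB r0<-Add1 // r0:Add1,r1:Mul1,r2:8,r3:7,r4:5,r5:9
cycle 5: issue ADD r2<-Add3 // r0:Add1,r1:Mul1,r2:Add3,r3:7,r4:5,r5:9
cycle 6: - // r0:Add1,r1:Mul1,r2:Add3,r3:7,r4:5,r5:9
cycle 7: CDB Add1=1 // r0:1,r1:Mul1,r2:Add3,r3:7,r4:5,r5:9
cycle 8: CDB Add2=1 // r0:1,r1:Mul1,r2:Add3,r3:7,r4:5,r5:9
cycle 9: CDB Mul1=27 // r0:1,r1:27,r2:Add3,r3:7,r4:5,r5:9
cycle 10: - // r0:1,r1:27,r2:Add3,r3:7,r4:5,r5:9
cycle 11: - // r0:1,r1:27,r2:Add3,r3:7,r4:5,r5:9
cycle 12: CDB Add3=36 // r0:1,r1:27,r2:36,r3:7,r4:5,r5:9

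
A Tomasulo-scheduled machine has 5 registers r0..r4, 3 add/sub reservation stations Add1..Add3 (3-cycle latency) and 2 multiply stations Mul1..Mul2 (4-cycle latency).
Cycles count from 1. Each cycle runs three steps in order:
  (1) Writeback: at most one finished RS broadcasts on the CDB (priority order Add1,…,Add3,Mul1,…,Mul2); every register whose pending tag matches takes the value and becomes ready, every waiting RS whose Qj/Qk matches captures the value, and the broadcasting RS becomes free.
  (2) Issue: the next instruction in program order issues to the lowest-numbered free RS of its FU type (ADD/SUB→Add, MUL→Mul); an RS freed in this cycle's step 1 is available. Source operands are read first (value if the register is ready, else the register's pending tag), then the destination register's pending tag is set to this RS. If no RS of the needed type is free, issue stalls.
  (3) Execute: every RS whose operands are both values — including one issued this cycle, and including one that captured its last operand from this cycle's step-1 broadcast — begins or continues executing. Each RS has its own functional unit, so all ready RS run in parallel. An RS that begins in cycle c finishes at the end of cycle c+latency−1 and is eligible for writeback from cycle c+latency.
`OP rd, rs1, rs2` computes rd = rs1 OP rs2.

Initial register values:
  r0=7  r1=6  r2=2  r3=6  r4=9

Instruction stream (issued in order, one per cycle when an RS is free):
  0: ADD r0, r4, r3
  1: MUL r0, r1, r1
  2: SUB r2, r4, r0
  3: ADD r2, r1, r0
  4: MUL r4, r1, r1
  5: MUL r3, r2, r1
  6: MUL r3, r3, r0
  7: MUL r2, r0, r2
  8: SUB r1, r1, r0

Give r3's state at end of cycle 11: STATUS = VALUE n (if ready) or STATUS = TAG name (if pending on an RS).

STATUS = TAG Mul2

cycle 1: issue ADD r0<-Add1 // r0:Add1,r1:6,r2:2,r3:6,r4:9
cycle 2: issue MUL r0<-Mul1 // r0:Mul1,r1:6,r2:2,r3:6,r4:9
cycle 3: issue SUB r2<-Add2 // r0:Mul1,r1:6,r2:Add2,r3:6,r4:9
cycle 4: CDB Add1=15; issue ADD r2<-Add1 // r0:Mul1,r1:6,r2:Add1,r3:6,r4:9
cycle 5: issue MUL r4<-Mul2 // r0:Mul1,r1:6,r2:Add1,r3:6,r4:Mul2
cycle 6: CDB Mul1=36; issue MUL r3<-Mul1 // r0:36,r1:6,r2:Add1,r3:Mul1,r4:Mul2
cycle 7: stall // r0:36,r1:6,r2:Add1,r3:Mul1,r4:Mul2
cycle 8: stall // r0:36,r1:6,r2:Add1,r3:Mul1,r4:Mul2
cycle 9: CDB Add1=42; stall // r0:36,r1:6,r2:42,r3:Mul1,r4:Mul2
cycle 10: CDB Add2=-27; stall // r0:36,r1:6,r2:42,r3:Mul1,r4:Mul2
cycle 11: CDB Mul2=36; issue MUL r3<-Mul2 // r0:36,r1:6,r2:42,r3:Mul2,r4:36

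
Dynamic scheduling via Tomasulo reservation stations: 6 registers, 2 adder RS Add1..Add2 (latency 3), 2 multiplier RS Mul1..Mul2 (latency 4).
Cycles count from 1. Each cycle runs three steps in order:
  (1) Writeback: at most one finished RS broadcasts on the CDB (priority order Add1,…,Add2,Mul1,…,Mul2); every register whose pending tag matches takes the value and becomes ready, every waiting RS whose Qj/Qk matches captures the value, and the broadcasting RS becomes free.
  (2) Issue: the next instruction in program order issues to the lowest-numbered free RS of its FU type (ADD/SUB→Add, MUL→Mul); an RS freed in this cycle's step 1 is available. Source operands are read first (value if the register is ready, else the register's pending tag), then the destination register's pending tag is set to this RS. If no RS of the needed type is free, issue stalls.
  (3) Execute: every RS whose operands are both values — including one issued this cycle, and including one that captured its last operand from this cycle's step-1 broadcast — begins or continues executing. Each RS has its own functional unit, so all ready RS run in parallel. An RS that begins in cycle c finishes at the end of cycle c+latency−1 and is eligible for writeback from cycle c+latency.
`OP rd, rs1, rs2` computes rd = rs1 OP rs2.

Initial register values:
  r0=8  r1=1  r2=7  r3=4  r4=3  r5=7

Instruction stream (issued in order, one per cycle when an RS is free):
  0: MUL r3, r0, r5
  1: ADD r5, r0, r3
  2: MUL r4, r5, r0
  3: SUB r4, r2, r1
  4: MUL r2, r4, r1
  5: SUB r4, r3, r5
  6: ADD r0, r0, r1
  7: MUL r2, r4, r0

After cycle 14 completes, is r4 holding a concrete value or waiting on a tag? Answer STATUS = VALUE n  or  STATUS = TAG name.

cycle 1: issue MUL r3<-Mul1 // r0:8,r1:1,r2:7,r3:Mul1,r4:3,r5:7
cycle 2: issue ADD r5<-Add1 // r0:8,r1:1,r2:7,r3:Mul1,r4:3,r5:Add1
cycle 3: issue MUL r4<-Mul2 // r0:8,r1:1,r2:7,r3:Mul1,r4:Mul2,r5:Add1
cycle 4: issue SUB r4<-Add2 // r0:8,r1:1,r2:7,r3:Mul1,r4:Add2,r5:Add1
cycle 5: CDB Mul1=56; issue MUL r2<-Mul1 // r0:8,r1:1,r2:Mul1,r3:56,r4:Add2,r5:Add1
cycle 6: stall // r0:8,r1:1,r2:Mul1,r3:56,r4:Add2,r5:Add1
cycle 7: CDB Add2=6; issue SUB r4<-Add2 // r0:8,r1:1,r2:Mul1,r3:56,r4:Add2,r5:Add1
cycle 8: CDB Add1=64; issue ADD r0<-Add1 // r0:Add1,r1:1,r2:Mul1,r3:56,r4:Add2,r5:64
cycle 9: stall // r0:Add1,r1:1,r2:Mul1,r3:56,r4:Add2,r5:64
cycle 10: stall // r0:Add1,r1:1,r2:Mul1,r3:56,r4:Add2,r5:64
cycle 11: CDB Add1=9; stall // r0:9,r1:1,r2:Mul1,r3:56,r4:Add2,r5:64
cycle 12: CDB Add2=-8; stall // r0:9,r1:1,r2:Mul1,r3:56,r4:-8,r5:64
cycle 13: CDB Mul1=6; issue MUL r2<-Mul1 // r0:9,r1:1,r2:Mul1,r3:56,r4:-8,r5:64
cycle 14: CDB Mul2=512 // r0:9,r1:1,r2:Mul1,r3:56,r4:-8,r5:64

STATUS = VALUE -8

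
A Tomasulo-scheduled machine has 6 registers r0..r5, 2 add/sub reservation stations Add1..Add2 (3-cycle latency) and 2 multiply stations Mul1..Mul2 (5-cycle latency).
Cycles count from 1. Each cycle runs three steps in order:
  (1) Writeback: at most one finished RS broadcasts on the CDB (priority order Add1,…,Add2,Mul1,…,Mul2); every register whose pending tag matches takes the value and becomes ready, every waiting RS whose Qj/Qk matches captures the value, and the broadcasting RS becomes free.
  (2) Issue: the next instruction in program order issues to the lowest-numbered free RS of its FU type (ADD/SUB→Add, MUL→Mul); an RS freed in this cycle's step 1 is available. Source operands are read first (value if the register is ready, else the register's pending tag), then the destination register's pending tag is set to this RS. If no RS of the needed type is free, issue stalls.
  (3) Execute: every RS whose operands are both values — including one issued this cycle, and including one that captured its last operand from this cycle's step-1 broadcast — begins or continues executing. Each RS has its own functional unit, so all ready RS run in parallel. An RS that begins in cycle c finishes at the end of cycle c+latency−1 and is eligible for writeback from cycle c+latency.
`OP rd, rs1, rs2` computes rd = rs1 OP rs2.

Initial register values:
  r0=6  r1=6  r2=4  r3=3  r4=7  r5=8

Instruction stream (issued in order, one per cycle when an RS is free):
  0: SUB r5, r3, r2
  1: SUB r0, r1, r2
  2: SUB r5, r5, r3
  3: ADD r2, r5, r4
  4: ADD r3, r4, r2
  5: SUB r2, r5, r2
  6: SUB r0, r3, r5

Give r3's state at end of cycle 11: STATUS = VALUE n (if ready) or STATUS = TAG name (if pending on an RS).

  c1: issue SUB r5<-Add1  regs: r0:6,r1:6,r2:4,r3:3,r4:7,r5:Add1
  c2: issue SUB r0<-Add2  regs: r0:Add2,r1:6,r2:4,r3:3,r4:7,r5:Add1
  c3: stall  regs: r0:Add2,r1:6,r2:4,r3:3,r4:7,r5:Add1
  c4: CDB Add1=-1; issue SUB r5<-Add1  regs: r0:Add2,r1:6,r2:4,r3:3,r4:7,r5:Add1
  c5: CDB Add2=2; issue ADD r2<-Add2  regs: r0:2,r1:6,r2:Add2,r3:3,r4:7,r5:Add1
  c6: stall  regs: r0:2,r1:6,r2:Add2,r3:3,r4:7,r5:Add1
  c7: CDB Add1=-4; issue ADD r3<-Add1  regs: r0:2,r1:6,r2:Add2,r3:Add1,r4:7,r5:-4
  c8: stall  regs: r0:2,r1:6,r2:Add2,r3:Add1,r4:7,r5:-4
  c9: stall  regs: r0:2,r1:6,r2:Add2,r3:Add1,r4:7,r5:-4
  c10: CDB Add2=3; issue SUB r2<-Add2  regs: r0:2,r1:6,r2:Add2,r3:Add1,r4:7,r5:-4
  c11: stall  regs: r0:2,r1:6,r2:Add2,r3:Add1,r4:7,r5:-4

STATUS = TAG Add1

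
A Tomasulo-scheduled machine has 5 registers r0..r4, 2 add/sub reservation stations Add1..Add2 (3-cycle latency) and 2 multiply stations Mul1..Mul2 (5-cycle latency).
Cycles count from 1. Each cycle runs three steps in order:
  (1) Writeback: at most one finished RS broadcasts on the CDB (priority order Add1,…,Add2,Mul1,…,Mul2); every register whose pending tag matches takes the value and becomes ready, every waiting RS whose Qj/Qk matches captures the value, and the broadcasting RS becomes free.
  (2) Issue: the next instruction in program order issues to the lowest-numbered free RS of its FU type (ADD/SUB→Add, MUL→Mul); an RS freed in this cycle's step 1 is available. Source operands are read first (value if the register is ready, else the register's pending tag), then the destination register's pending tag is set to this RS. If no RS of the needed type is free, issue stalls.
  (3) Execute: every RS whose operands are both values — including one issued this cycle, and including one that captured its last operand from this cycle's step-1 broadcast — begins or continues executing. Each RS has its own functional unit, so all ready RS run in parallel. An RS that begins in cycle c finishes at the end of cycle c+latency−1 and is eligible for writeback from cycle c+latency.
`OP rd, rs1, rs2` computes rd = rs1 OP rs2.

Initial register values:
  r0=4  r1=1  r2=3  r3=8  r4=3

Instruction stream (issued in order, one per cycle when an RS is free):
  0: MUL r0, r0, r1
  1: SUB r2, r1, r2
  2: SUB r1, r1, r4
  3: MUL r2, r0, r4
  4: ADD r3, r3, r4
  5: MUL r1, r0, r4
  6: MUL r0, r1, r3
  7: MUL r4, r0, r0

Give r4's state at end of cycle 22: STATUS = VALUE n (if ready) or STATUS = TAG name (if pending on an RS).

cycle 1: issue MUL r0<-Mul1 // r0:Mul1,r1:1,r2:3,r3:8,r4:3
cycle 2: issue SUB r2<-Add1 // r0:Mul1,r1:1,r2:Add1,r3:8,r4:3
cycle 3: issue SUB r1<-Add2 // r0:Mul1,r1:Add2,r2:Add1,r3:8,r4:3
cycle 4: issue MUL r2<-Mul2 // r0:Mul1,r1:Add2,r2:Mul2,r3:8,r4:3
cycle 5: CDB Add1=-2; issue ADD r3<-Add1 // r0:Mul1,r1:Add2,r2:Mul2,r3:Add1,r4:3
cycle 6: CDB Add2=-2; stall // r0:Mul1,r1:-2,r2:Mul2,r3:Add1,r4:3
cycle 7: CDB Mul1=4; issue MUL r1<-Mul1 // r0:4,r1:Mul1,r2:Mul2,r3:Add1,r4:3
cycle 8: CDB Add1=11; stall // r0:4,r1:Mul1,r2:Mul2,r3:11,r4:3
cycle 9: stall // r0:4,r1:Mul1,r2:Mul2,r3:11,r4:3
cycle 10: stall // r0:4,r1:Mul1,r2:Mul2,r3:11,r4:3
cycle 11: stall // r0:4,r1:Mul1,r2:Mul2,r3:11,r4:3
cycle 12: CDB Mul1=12; issue MUL r0<-Mul1 // r0:Mul1,r1:12,r2:Mul2,r3:11,r4:3
cycle 13: CDB Mul2=12; issue MUL r4<-Mul2 // r0:Mul1,r1:12,r2:12,r3:11,r4:Mul2
cycle 14: - // r0:Mul1,r1:12,r2:12,r3:11,r4:Mul2
cycle 15: - // r0:Mul1,r1:12,r2:12,r3:11,r4:Mul2
cycle 16: - // r0:Mul1,r1:12,r2:12,r3:11,r4:Mul2
cycle 17: CDB Mul1=132 // r0:132,r1:12,r2:12,r3:11,r4:Mul2
cycle 18: - // r0:132,r1:12,r2:12,r3:11,r4:Mul2
cycle 19: - // r0:132,r1:12,r2:12,r3:11,r4:Mul2
cycle 20: - // r0:132,r1:12,r2:12,r3:11,r4:Mul2
cycle 21: - // r0:132,r1:12,r2:12,r3:11,r4:Mul2
cycle 22: CDB Mul2=17424 // r0:132,r1:12,r2:12,r3:11,r4:17424

STATUS = VALUE 17424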